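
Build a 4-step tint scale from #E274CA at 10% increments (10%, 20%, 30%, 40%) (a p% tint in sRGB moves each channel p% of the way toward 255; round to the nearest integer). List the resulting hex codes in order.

#E274CA is rgb(226, 116, 202).
10%: (226 + 2.9 = 228.9→229, 116 + 13.9 = 129.9→130, 202 + 5.3 = 207.3→207) → #E582CF
20%: (226 + 5.8 = 231.8→232, 116 + 27.8 = 143.8→144, 202 + 10.6 = 212.6→213) → #E890D5
30%: (226 + 8.7 = 234.7→235, 116 + 41.7 = 157.7→158, 202 + 15.9 = 217.9→218) → #EB9EDA
40%: (226 + 11.6 = 237.6→238, 116 + 55.6 = 171.6→172, 202 + 21.2 = 223.2→223) → #EEACDF

#E582CF, #E890D5, #EB9EDA, #EEACDF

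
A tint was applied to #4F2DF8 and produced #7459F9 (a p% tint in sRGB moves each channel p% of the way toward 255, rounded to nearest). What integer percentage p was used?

21%

#4F2DF8 is rgb(79, 45, 248); #7459F9 is rgb(116, 89, 249).
On the G channel (widest range): 89 ≈ 45 + (p/100)(255 − 45), so p ≈ 100×(89 − 45)/(255 − 45) = 4400/210 = 20.95.
p = 21 reproduces all three channels after rounding.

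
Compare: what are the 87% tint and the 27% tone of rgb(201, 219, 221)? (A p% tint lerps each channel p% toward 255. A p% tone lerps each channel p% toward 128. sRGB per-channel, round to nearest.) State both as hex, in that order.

87% tint:
  R: 201 + 0.87×(255−201) = 201 + 46.98 = 247.98 → 248
  G: 219 + 0.87×(255−219) = 219 + 31.32 = 250.32 → 250
  B: 221 + 0.87×(255−221) = 221 + 29.58 = 250.58 → 251
  → #F8FAFB
27% tone:
  R: 201 − 19.71 = 181.29 → 181
  G: 219 − 24.57 = 194.43 → 194
  B: 221 + 0.27×(128−221) = 221 − 25.11 = 195.89 → 196
  → #B5C2C4

#F8FAFB, #B5C2C4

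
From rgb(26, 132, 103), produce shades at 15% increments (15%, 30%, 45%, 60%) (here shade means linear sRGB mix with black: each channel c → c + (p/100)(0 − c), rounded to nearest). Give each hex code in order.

15%: (26 − 3.9 = 22.1→22, 132 − 19.8 = 112.2→112, 103 − 15.45 = 87.55→88) → #167058
30%: (26 − 7.8 = 18.2→18, 132 − 39.6 = 92.4→92, 103 − 30.9 = 72.1→72) → #125C48
45%: (26 − 11.7 = 14.3→14, 132 − 59.4 = 72.6→73, 103 − 46.35 = 56.65→57) → #0E4939
60%: (26 − 15.6 = 10.4→10, 132 − 79.2 = 52.8→53, 103 − 61.8 = 41.2→41) → #0A3529

#167058, #125C48, #0E4939, #0A3529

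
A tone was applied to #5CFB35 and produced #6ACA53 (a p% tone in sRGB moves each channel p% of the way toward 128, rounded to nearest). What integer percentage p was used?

#5CFB35 is rgb(92, 251, 53); #6ACA53 is rgb(106, 202, 83).
On the G channel (widest range): 202 ≈ 251 + (p/100)(128 − 251), so p ≈ 100×(202 − 251)/(128 − 251) = -4900/-123 = 39.84.
p = 40 reproduces all three channels after rounding.

40%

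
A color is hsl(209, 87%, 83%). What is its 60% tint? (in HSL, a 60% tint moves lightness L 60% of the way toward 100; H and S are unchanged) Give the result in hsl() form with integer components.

L moves 60% from 83 toward 100: 83 + 10.2 = 93.2 → 93.
H and S are unchanged.

hsl(209, 87%, 93%)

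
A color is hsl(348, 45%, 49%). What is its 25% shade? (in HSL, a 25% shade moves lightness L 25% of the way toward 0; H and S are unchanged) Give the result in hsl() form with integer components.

L moves 25% from 49 toward 0: 49 − 12.25 = 36.75 → 37.
H and S are unchanged.

hsl(348, 45%, 37%)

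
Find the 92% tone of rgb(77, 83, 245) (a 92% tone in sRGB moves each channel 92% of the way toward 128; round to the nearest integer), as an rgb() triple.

rgb(124, 124, 137)

Lerp each channel 92% toward 128:
  R: 77 + 0.92×(128−77) = 77 + 46.92 = 123.92 → 124
  G: 83 + 0.92×(128−83) = 83 + 41.4 = 124.4 → 124
  B: 245 − 107.64 = 137.36 → 137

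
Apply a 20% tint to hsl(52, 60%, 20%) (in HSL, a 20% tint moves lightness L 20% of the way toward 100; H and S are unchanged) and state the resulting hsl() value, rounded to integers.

hsl(52, 60%, 36%)

L moves 20% from 20 toward 100: 20 + 16 = 36 → 36.
H and S are unchanged.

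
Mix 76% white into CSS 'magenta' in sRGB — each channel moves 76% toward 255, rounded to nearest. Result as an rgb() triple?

CSS magenta is rgb(255, 0, 255).
Per channel, c → c + 0.76(255 − c):
  R: 255 + 0 = 255 → 255
  G: 0 + 0.76×(255−0) = 0 + 193.8 = 193.8 → 194
  B: 255 + 0 = 255 → 255

rgb(255, 194, 255)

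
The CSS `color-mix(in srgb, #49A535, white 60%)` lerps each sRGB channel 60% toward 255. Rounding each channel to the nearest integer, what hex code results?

#49A535 is rgb(73, 165, 53).
Per channel, c → c + 0.6(255 − c):
  R: 73 + 109.2 = 182.2 → 182
  G: 165 + 54 = 219 → 219
  B: 53 + 121.2 = 174.2 → 174
rgb(182, 219, 174) = #B6DBAE.

#B6DBAE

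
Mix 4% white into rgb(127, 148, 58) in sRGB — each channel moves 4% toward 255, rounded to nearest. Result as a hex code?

#849842

Lerp each channel 4% toward 255:
  R: 127 + 5.12 = 132.12 → 132
  G: 148 + 0.04×(255−148) = 148 + 4.28 = 152.28 → 152
  B: 58 + 0.04×(255−58) = 58 + 7.88 = 65.88 → 66
rgb(132, 152, 66) = #849842.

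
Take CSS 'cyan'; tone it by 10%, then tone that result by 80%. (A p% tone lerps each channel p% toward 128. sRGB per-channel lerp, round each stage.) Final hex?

CSS cyan is rgb(0, 255, 255).
A 10% tone moves each channel 10% toward 128:
  R: 0 + 0.1×(128−0) = 0 + 12.8 = 12.8 → 13
  G: 255 + 0.1×(128−255) = 255 − 12.7 = 242.3 → 242
  B: 255 + 0.1×(128−255) = 255 − 12.7 = 242.3 → 242
After the tone: rgb(13, 242, 242) = #0DF2F2.
An 80% tone moves each channel 80% toward 128:
  R: 13 + 0.8×(128−13) = 13 + 92 = 105 → 105
  G: 242 + 0.8×(128−242) = 242 − 91.2 = 150.8 → 151
  B: 242 − 91.2 = 150.8 → 151
rgb(105, 151, 151) = #699797.

#699797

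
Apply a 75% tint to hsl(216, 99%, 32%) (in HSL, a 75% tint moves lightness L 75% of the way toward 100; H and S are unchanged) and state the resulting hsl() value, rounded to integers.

hsl(216, 99%, 83%)

L moves 75% from 32 toward 100: 32 + 51 = 83 → 83.
H and S are unchanged.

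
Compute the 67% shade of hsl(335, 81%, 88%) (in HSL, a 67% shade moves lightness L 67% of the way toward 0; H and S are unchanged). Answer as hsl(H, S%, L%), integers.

L moves 67% from 88 toward 0: 88 − 58.96 = 29.04 → 29.
H and S are unchanged.

hsl(335, 81%, 29%)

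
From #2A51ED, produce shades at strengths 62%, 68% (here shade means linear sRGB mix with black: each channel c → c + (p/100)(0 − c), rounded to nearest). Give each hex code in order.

#101F5A, #0D1A4C

#2A51ED is rgb(42, 81, 237).
62%: (42 − 26.04 = 15.96→16, 81 − 50.22 = 30.78→31, 237 − 146.94 = 90.06→90) → #101F5A
68%: (42 − 28.56 = 13.44→13, 81 − 55.08 = 25.92→26, 237 − 161.16 = 75.84→76) → #0D1A4C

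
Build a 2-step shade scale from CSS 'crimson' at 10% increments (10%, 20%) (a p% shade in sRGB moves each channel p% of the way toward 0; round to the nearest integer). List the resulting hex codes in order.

CSS crimson is rgb(220, 20, 60).
10%: (220 − 22 = 198→198, 20 − 2 = 18→18, 60 − 6 = 54→54) → #C61236
20%: (220 − 44 = 176→176, 20 − 4 = 16→16, 60 − 12 = 48→48) → #B01030

#C61236, #B01030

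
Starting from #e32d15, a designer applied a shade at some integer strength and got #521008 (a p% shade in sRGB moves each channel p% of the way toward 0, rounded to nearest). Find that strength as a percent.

#e32d15 is rgb(227, 45, 21); #521008 is rgb(82, 16, 8).
On the R channel (widest range): 82 ≈ 227 + (p/100)(0 − 227), so p ≈ 100×(82 − 227)/(0 − 227) = -14500/-227 = 63.88.
p = 64 reproduces all three channels after rounding.

64%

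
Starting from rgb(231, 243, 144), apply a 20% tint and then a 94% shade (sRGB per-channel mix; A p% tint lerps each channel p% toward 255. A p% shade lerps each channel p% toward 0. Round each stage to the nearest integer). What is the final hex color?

A 20% tint moves each channel 20% toward 255:
  R: 231 + 0.2×(255−231) = 231 + 4.8 = 235.8 → 236
  G: 243 + 2.4 = 245.4 → 245
  B: 144 + 0.2×(255−144) = 144 + 22.2 = 166.2 → 166
After the tint: rgb(236, 245, 166) = #ecf5a6.
Lerp each channel 94% toward 0:
  R: 236 + 0.94×(0−236) = 236 − 221.84 = 14.16 → 14
  G: 245 + 0.94×(0−245) = 245 − 230.3 = 14.7 → 15
  B: 166 + 0.94×(0−166) = 166 − 156.04 = 9.96 → 10
rgb(14, 15, 10) = #0e0f0a.

#0e0f0a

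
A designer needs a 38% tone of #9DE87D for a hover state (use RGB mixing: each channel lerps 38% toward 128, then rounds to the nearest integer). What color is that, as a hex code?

#9DE87D is rgb(157, 232, 125).
A 38% tone moves each channel 38% toward 128:
  R: 157 − 11.02 = 145.98 → 146
  G: 232 + 0.38×(128−232) = 232 − 39.52 = 192.48 → 192
  B: 125 + 0.38×(128−125) = 125 + 1.14 = 126.14 → 126
rgb(146, 192, 126) = #92C07E.

#92C07E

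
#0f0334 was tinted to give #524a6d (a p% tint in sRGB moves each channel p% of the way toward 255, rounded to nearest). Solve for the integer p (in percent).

#0f0334 is rgb(15, 3, 52); #524a6d is rgb(82, 74, 109).
On the G channel (widest range): 74 ≈ 3 + (p/100)(255 − 3), so p ≈ 100×(74 − 3)/(255 − 3) = 7100/252 = 28.17.
p = 28 reproduces all three channels after rounding.

28%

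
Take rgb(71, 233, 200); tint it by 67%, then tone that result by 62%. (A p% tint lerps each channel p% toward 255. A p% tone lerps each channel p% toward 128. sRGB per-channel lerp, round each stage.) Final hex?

#99AEA9

A 67% tint moves each channel 67% toward 255:
  R: 71 + 0.67×(255−71) = 71 + 123.28 = 194.28 → 194
  G: 233 + 0.67×(255−233) = 233 + 14.74 = 247.74 → 248
  B: 200 + 0.67×(255−200) = 200 + 36.85 = 236.85 → 237
After the tint: rgb(194, 248, 237) = #C2F8ED.
Per channel, c → c + 0.62(128 − c):
  R: 194 − 40.92 = 153.08 → 153
  G: 248 − 74.4 = 173.6 → 174
  B: 237 − 67.58 = 169.42 → 169
rgb(153, 174, 169) = #99AEA9.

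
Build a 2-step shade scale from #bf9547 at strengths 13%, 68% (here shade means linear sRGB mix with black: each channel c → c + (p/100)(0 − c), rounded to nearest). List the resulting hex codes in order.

#bf9547 is rgb(191, 149, 71).
13%: (191 − 24.83 = 166.17→166, 149 − 19.37 = 129.63→130, 71 − 9.23 = 61.77→62) → #a6823e
68%: (191 − 129.88 = 61.12→61, 149 − 101.32 = 47.68→48, 71 − 48.28 = 22.72→23) → #3d3017

#a6823e, #3d3017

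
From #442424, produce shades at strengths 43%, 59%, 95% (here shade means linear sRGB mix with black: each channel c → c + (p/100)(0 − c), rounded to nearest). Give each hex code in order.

#271515, #1C0F0F, #030202

#442424 is rgb(68, 36, 36).
43%: (68 − 29.24 = 38.76→39, 36 − 15.48 = 20.52→21, 36 − 15.48 = 20.52→21) → #271515
59%: (68 − 40.12 = 27.88→28, 36 − 21.24 = 14.76→15, 36 − 21.24 = 14.76→15) → #1C0F0F
95%: (68 − 64.6 = 3.4→3, 36 − 34.2 = 1.8→2, 36 − 34.2 = 1.8→2) → #030202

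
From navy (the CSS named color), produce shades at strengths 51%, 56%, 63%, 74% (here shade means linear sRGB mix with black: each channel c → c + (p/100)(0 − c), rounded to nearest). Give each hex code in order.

#00003F, #000038, #00002F, #000021

CSS navy is rgb(0, 0, 128).
51%: (0→0, 0→0, 128 − 65.28 = 62.72→63) → #00003F
56%: (0→0, 0→0, 128 − 71.68 = 56.32→56) → #000038
63%: (0→0, 0→0, 128 − 80.64 = 47.36→47) → #00002F
74%: (0→0, 0→0, 128 − 94.72 = 33.28→33) → #000021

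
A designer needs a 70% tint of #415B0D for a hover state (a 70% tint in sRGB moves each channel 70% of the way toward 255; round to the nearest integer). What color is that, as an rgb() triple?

#415B0D is rgb(65, 91, 13).
A 70% tint moves each channel 70% toward 255:
  R: 65 + 0.7×(255−65) = 65 + 133 = 198 → 198
  G: 91 + 114.8 = 205.8 → 206
  B: 13 + 169.4 = 182.4 → 182

rgb(198, 206, 182)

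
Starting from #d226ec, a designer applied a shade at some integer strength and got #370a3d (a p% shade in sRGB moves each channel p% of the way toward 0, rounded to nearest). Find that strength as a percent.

#d226ec is rgb(210, 38, 236); #370a3d is rgb(55, 10, 61).
On the B channel (widest range): 61 ≈ 236 + (p/100)(0 − 236), so p ≈ 100×(61 − 236)/(0 − 236) = -17500/-236 = 74.15.
p = 74 reproduces all three channels after rounding.

74%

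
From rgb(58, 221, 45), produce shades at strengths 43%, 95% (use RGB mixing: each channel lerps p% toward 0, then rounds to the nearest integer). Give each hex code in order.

43%: (58 − 24.94 = 33.06→33, 221 − 95.03 = 125.97→126, 45 − 19.35 = 25.65→26) → #217E1A
95%: (58 − 55.1 = 2.9→3, 221 − 209.95 = 11.05→11, 45 − 42.75 = 2.25→2) → #030B02

#217E1A, #030B02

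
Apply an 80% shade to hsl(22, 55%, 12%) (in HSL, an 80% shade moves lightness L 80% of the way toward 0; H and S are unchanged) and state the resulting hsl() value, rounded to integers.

L moves 80% from 12 toward 0: 12 − 9.6 = 2.4 → 2.
H and S are unchanged.

hsl(22, 55%, 2%)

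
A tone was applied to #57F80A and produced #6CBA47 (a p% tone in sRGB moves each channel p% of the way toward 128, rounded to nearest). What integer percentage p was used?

#57F80A is rgb(87, 248, 10); #6CBA47 is rgb(108, 186, 71).
On the G channel (widest range): 186 ≈ 248 + (p/100)(128 − 248), so p ≈ 100×(186 − 248)/(128 − 248) = -6200/-120 = 51.67.
p = 52 reproduces all three channels after rounding.

52%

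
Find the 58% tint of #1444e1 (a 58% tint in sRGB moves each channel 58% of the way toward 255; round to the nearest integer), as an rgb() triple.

#1444e1 is rgb(20, 68, 225).
Per channel, c → c + 0.58(255 − c):
  R: 20 + 0.58×(255−20) = 20 + 136.3 = 156.3 → 156
  G: 68 + 0.58×(255−68) = 68 + 108.46 = 176.46 → 176
  B: 225 + 17.4 = 242.4 → 242

rgb(156, 176, 242)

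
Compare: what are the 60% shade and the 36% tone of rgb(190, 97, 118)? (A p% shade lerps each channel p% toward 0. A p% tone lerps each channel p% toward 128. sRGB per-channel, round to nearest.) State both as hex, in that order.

#4c272f, #a86c7a

60% shade:
  R: 190 − 114 = 76 → 76
  G: 97 + 0.6×(0−97) = 97 − 58.2 = 38.8 → 39
  B: 118 − 70.8 = 47.2 → 47
  → #4c272f
36% tone:
  R: 190 + 0.36×(128−190) = 190 − 22.32 = 167.68 → 168
  G: 97 + 11.16 = 108.16 → 108
  B: 118 + 3.6 = 121.6 → 122
  → #a86c7a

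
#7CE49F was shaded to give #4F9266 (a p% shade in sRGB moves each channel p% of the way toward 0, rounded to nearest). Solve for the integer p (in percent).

36%

#7CE49F is rgb(124, 228, 159); #4F9266 is rgb(79, 146, 102).
On the G channel (widest range): 146 ≈ 228 + (p/100)(0 − 228), so p ≈ 100×(146 − 228)/(0 − 228) = -8200/-228 = 35.96.
p = 36 reproduces all three channels after rounding.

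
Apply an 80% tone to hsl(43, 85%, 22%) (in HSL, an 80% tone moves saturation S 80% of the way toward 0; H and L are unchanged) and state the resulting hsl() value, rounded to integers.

hsl(43, 17%, 22%)

S moves 80% from 85 toward 0: 85 − 68 = 17 → 17.
H and L are unchanged.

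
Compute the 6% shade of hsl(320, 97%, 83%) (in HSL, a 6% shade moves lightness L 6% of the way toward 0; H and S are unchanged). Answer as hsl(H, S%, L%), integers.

L moves 6% from 83 toward 0: 83 − 4.98 = 78.02 → 78.
H and S are unchanged.

hsl(320, 97%, 78%)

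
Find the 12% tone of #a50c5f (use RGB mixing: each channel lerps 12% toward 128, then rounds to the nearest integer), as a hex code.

#a11a63

#a50c5f is rgb(165, 12, 95).
A 12% tone moves each channel 12% toward 128:
  R: 165 + 0.12×(128−165) = 165 − 4.44 = 160.56 → 161
  G: 12 + 0.12×(128−12) = 12 + 13.92 = 25.92 → 26
  B: 95 + 3.96 = 98.96 → 99
rgb(161, 26, 99) = #a11a63.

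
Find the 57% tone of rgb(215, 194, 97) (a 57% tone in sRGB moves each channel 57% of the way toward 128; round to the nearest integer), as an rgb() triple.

rgb(165, 156, 115)

Per channel, c → c + 0.57(128 − c):
  R: 215 + 0.57×(128−215) = 215 − 49.59 = 165.41 → 165
  G: 194 − 37.62 = 156.38 → 156
  B: 97 + 0.57×(128−97) = 97 + 17.67 = 114.67 → 115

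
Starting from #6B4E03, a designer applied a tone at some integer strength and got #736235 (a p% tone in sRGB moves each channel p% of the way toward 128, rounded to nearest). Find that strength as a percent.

40%

#6B4E03 is rgb(107, 78, 3); #736235 is rgb(115, 98, 53).
On the B channel (widest range): 53 ≈ 3 + (p/100)(128 − 3), so p ≈ 100×(53 − 3)/(128 − 3) = 5000/125 = 40.00.
p = 40 reproduces all three channels after rounding.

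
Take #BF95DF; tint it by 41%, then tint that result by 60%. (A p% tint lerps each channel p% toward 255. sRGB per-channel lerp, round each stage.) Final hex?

#BF95DF is rgb(191, 149, 223).
Lerp each channel 41% toward 255:
  R: 191 + 0.41×(255−191) = 191 + 26.24 = 217.24 → 217
  G: 149 + 43.46 = 192.46 → 192
  B: 223 + 0.41×(255−223) = 223 + 13.12 = 236.12 → 236
After the tint: rgb(217, 192, 236) = #D9C0EC.
Lerp each channel 60% toward 255:
  R: 217 + 0.6×(255−217) = 217 + 22.8 = 239.8 → 240
  G: 192 + 0.6×(255−192) = 192 + 37.8 = 229.8 → 230
  B: 236 + 0.6×(255−236) = 236 + 11.4 = 247.4 → 247
rgb(240, 230, 247) = #F0E6F7.

#F0E6F7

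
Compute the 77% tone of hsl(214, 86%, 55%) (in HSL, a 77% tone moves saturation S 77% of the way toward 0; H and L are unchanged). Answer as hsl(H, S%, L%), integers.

hsl(214, 20%, 55%)

S moves 77% from 86 toward 0: 86 − 66.22 = 19.78 → 20.
H and L are unchanged.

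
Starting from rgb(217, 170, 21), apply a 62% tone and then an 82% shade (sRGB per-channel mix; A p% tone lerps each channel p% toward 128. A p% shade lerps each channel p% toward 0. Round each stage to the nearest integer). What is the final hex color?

#1D1A10

A 62% tone moves each channel 62% toward 128:
  R: 217 + 0.62×(128−217) = 217 − 55.18 = 161.82 → 162
  G: 170 + 0.62×(128−170) = 170 − 26.04 = 143.96 → 144
  B: 21 + 66.34 = 87.34 → 87
After the tone: rgb(162, 144, 87) = #A29057.
An 82% shade moves each channel 82% toward 0:
  R: 162 − 132.84 = 29.16 → 29
  G: 144 + 0.82×(0−144) = 144 − 118.08 = 25.92 → 26
  B: 87 − 71.34 = 15.66 → 16
rgb(29, 26, 16) = #1D1A10.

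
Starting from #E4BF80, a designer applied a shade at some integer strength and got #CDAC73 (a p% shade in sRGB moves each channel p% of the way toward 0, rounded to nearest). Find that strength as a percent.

10%

#E4BF80 is rgb(228, 191, 128); #CDAC73 is rgb(205, 172, 115).
On the R channel (widest range): 205 ≈ 228 + (p/100)(0 − 228), so p ≈ 100×(205 − 228)/(0 − 228) = -2300/-228 = 10.09.
p = 10 reproduces all three channels after rounding.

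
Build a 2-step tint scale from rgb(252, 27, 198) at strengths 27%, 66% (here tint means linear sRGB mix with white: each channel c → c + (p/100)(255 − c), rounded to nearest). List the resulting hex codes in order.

#FD59D5, #FEB1EC

27%: (252 + 0.81 = 252.81→253, 27 + 61.56 = 88.56→89, 198 + 15.39 = 213.39→213) → #FD59D5
66%: (252 + 1.98 = 253.98→254, 27 + 150.48 = 177.48→177, 198 + 37.62 = 235.62→236) → #FEB1EC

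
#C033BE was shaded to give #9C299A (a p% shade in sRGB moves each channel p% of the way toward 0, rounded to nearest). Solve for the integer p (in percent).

#C033BE is rgb(192, 51, 190); #9C299A is rgb(156, 41, 154).
On the R channel (widest range): 156 ≈ 192 + (p/100)(0 − 192), so p ≈ 100×(156 − 192)/(0 − 192) = -3600/-192 = 18.75.
p = 19 reproduces all three channels after rounding.

19%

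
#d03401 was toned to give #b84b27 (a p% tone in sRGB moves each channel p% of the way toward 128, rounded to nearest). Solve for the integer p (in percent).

30%

#d03401 is rgb(208, 52, 1); #b84b27 is rgb(184, 75, 39).
On the B channel (widest range): 39 ≈ 1 + (p/100)(128 − 1), so p ≈ 100×(39 − 1)/(128 − 1) = 3800/127 = 29.92.
p = 30 reproduces all three channels after rounding.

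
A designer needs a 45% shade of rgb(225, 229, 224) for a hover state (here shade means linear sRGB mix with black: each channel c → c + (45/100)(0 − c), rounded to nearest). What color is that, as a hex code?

Per channel, c → c + 0.45(0 − c):
  R: 225 + 0.45×(0−225) = 225 − 101.25 = 123.75 → 124
  G: 229 + 0.45×(0−229) = 229 − 103.05 = 125.95 → 126
  B: 224 + 0.45×(0−224) = 224 − 100.8 = 123.2 → 123
rgb(124, 126, 123) = #7C7E7B.

#7C7E7B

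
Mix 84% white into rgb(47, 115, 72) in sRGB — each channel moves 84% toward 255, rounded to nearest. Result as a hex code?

An 84% tint moves each channel 84% toward 255:
  R: 47 + 174.72 = 221.72 → 222
  G: 115 + 117.6 = 232.6 → 233
  B: 72 + 153.72 = 225.72 → 226
rgb(222, 233, 226) = #DEE9E2.

#DEE9E2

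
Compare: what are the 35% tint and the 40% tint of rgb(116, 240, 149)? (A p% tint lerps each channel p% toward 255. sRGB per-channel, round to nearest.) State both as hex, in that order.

35% tint:
  R: 116 + 0.35×(255−116) = 116 + 48.65 = 164.65 → 165
  G: 240 + 0.35×(255−240) = 240 + 5.25 = 245.25 → 245
  B: 149 + 37.1 = 186.1 → 186
  → #a5f5ba
40% tint:
  R: 116 + 0.4×(255−116) = 116 + 55.6 = 171.6 → 172
  G: 240 + 0.4×(255−240) = 240 + 6 = 246 → 246
  B: 149 + 0.4×(255−149) = 149 + 42.4 = 191.4 → 191
  → #acf6bf

#a5f5ba, #acf6bf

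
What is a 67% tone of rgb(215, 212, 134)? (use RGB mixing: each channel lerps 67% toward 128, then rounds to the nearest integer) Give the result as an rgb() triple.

A 67% tone moves each channel 67% toward 128:
  R: 215 + 0.67×(128−215) = 215 − 58.29 = 156.71 → 157
  G: 212 + 0.67×(128−212) = 212 − 56.28 = 155.72 → 156
  B: 134 − 4.02 = 129.98 → 130

rgb(157, 156, 130)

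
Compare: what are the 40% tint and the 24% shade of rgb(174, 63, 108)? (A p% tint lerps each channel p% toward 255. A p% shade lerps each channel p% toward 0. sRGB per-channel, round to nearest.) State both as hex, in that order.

#CE8CA7, #843052

40% tint:
  R: 174 + 32.4 = 206.4 → 206
  G: 63 + 0.4×(255−63) = 63 + 76.8 = 139.8 → 140
  B: 108 + 0.4×(255−108) = 108 + 58.8 = 166.8 → 167
  → #CE8CA7
24% shade:
  R: 174 − 41.76 = 132.24 → 132
  G: 63 − 15.12 = 47.88 → 48
  B: 108 − 25.92 = 82.08 → 82
  → #843052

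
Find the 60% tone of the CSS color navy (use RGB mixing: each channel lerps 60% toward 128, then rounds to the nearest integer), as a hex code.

#4D4D80

CSS navy is rgb(0, 0, 128).
A 60% tone moves each channel 60% toward 128:
  R: 0 + 0.6×(128−0) = 0 + 76.8 = 76.8 → 77
  G: 0 + 76.8 = 76.8 → 77
  B: 128 + 0 = 128 → 128
rgb(77, 77, 128) = #4D4D80.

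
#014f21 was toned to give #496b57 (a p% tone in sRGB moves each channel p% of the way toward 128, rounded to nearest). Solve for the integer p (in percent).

#014f21 is rgb(1, 79, 33); #496b57 is rgb(73, 107, 87).
On the R channel (widest range): 73 ≈ 1 + (p/100)(128 − 1), so p ≈ 100×(73 − 1)/(128 − 1) = 7200/127 = 56.69.
p = 57 reproduces all three channels after rounding.

57%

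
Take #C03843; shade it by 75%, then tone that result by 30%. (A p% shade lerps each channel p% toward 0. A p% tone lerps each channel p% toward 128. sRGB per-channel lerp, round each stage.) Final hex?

#483032

#C03843 is rgb(192, 56, 67).
Per channel, c → c + 0.75(0 − c):
  R: 192 − 144 = 48 → 48
  G: 56 − 42 = 14 → 14
  B: 67 + 0.75×(0−67) = 67 − 50.25 = 16.75 → 17
After the shade: rgb(48, 14, 17) = #300E11.
Per channel, c → c + 0.3(128 − c):
  R: 48 + 24 = 72 → 72
  G: 14 + 0.3×(128−14) = 14 + 34.2 = 48.2 → 48
  B: 17 + 33.3 = 50.3 → 50
rgb(72, 48, 50) = #483032.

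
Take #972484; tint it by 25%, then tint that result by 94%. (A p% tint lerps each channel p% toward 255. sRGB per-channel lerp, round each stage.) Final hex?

#FAF5F9

#972484 is rgb(151, 36, 132).
A 25% tint moves each channel 25% toward 255:
  R: 151 + 0.25×(255−151) = 151 + 26 = 177 → 177
  G: 36 + 0.25×(255−36) = 36 + 54.75 = 90.75 → 91
  B: 132 + 0.25×(255−132) = 132 + 30.75 = 162.75 → 163
After the tint: rgb(177, 91, 163) = #B15BA3.
Lerp each channel 94% toward 255:
  R: 177 + 0.94×(255−177) = 177 + 73.32 = 250.32 → 250
  G: 91 + 0.94×(255−91) = 91 + 154.16 = 245.16 → 245
  B: 163 + 0.94×(255−163) = 163 + 86.48 = 249.48 → 249
rgb(250, 245, 249) = #FAF5F9.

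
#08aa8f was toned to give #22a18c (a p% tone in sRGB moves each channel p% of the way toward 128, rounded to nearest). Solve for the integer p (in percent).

#08aa8f is rgb(8, 170, 143); #22a18c is rgb(34, 161, 140).
On the R channel (widest range): 34 ≈ 8 + (p/100)(128 − 8), so p ≈ 100×(34 − 8)/(128 − 8) = 2600/120 = 21.67.
p = 22 reproduces all three channels after rounding.

22%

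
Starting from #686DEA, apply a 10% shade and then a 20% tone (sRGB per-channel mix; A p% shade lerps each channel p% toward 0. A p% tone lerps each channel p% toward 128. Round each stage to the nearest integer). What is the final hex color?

#686DEA is rgb(104, 109, 234).
Per channel, c → c + 0.1(0 − c):
  R: 104 + 0.1×(0−104) = 104 − 10.4 = 93.6 → 94
  G: 109 + 0.1×(0−109) = 109 − 10.9 = 98.1 → 98
  B: 234 + 0.1×(0−234) = 234 − 23.4 = 210.6 → 211
After the shade: rgb(94, 98, 211) = #5E62D3.
Lerp each channel 20% toward 128:
  R: 94 + 6.8 = 100.8 → 101
  G: 98 + 6 = 104 → 104
  B: 211 + 0.2×(128−211) = 211 − 16.6 = 194.4 → 194
rgb(101, 104, 194) = #6568C2.

#6568C2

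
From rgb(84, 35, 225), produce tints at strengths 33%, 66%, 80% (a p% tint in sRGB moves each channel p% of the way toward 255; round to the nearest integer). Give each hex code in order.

#8C6CEB, #C5B4F5, #DDD3F9

33%: (84 + 56.43 = 140.43→140, 35 + 72.6 = 107.6→108, 225 + 9.9 = 234.9→235) → #8C6CEB
66%: (84 + 112.86 = 196.86→197, 35 + 145.2 = 180.2→180, 225 + 19.8 = 244.8→245) → #C5B4F5
80%: (84 + 136.8 = 220.8→221, 35 + 176 = 211→211, 225 + 24 = 249→249) → #DDD3F9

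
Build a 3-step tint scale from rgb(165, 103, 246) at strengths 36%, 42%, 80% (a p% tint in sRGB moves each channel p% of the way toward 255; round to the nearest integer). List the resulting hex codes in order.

#C59EF9, #CBA7FA, #EDE1FD

36%: (165 + 32.4 = 197.4→197, 103 + 54.72 = 157.72→158, 246 + 3.24 = 249.24→249) → #C59EF9
42%: (165 + 37.8 = 202.8→203, 103 + 63.84 = 166.84→167, 246 + 3.78 = 249.78→250) → #CBA7FA
80%: (165 + 72 = 237→237, 103 + 121.6 = 224.6→225, 246 + 7.2 = 253.2→253) → #EDE1FD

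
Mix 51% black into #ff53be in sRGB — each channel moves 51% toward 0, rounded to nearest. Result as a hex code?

#7d295d

#ff53be is rgb(255, 83, 190).
A 51% shade moves each channel 51% toward 0:
  R: 255 + 0.51×(0−255) = 255 − 130.05 = 124.95 → 125
  G: 83 − 42.33 = 40.67 → 41
  B: 190 + 0.51×(0−190) = 190 − 96.9 = 93.1 → 93
rgb(125, 41, 93) = #7d295d.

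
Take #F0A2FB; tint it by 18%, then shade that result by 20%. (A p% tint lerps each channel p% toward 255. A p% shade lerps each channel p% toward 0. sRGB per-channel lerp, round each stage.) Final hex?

#F0A2FB is rgb(240, 162, 251).
An 18% tint moves each channel 18% toward 255:
  R: 240 + 2.7 = 242.7 → 243
  G: 162 + 0.18×(255−162) = 162 + 16.74 = 178.74 → 179
  B: 251 + 0.18×(255−251) = 251 + 0.72 = 251.72 → 252
After the tint: rgb(243, 179, 252) = #F3B3FC.
Lerp each channel 20% toward 0:
  R: 243 + 0.2×(0−243) = 243 − 48.6 = 194.4 → 194
  G: 179 + 0.2×(0−179) = 179 − 35.8 = 143.2 → 143
  B: 252 − 50.4 = 201.6 → 202
rgb(194, 143, 202) = #C28FCA.

#C28FCA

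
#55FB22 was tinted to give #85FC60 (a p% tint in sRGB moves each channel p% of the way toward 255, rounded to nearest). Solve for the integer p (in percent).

28%

#55FB22 is rgb(85, 251, 34); #85FC60 is rgb(133, 252, 96).
On the B channel (widest range): 96 ≈ 34 + (p/100)(255 − 34), so p ≈ 100×(96 − 34)/(255 − 34) = 6200/221 = 28.05.
p = 28 reproduces all three channels after rounding.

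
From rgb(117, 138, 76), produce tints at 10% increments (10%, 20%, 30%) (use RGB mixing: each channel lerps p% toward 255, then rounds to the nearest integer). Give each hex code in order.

10%: (117 + 13.8 = 130.8→131, 138 + 11.7 = 149.7→150, 76 + 17.9 = 93.9→94) → #83965E
20%: (117 + 27.6 = 144.6→145, 138 + 23.4 = 161.4→161, 76 + 35.8 = 111.8→112) → #91A170
30%: (117 + 41.4 = 158.4→158, 138 + 35.1 = 173.1→173, 76 + 53.7 = 129.7→130) → #9EAD82

#83965E, #91A170, #9EAD82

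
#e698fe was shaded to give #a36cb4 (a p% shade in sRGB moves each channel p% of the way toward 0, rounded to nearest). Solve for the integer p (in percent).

29%

#e698fe is rgb(230, 152, 254); #a36cb4 is rgb(163, 108, 180).
On the B channel (widest range): 180 ≈ 254 + (p/100)(0 − 254), so p ≈ 100×(180 − 254)/(0 − 254) = -7400/-254 = 29.13.
p = 29 reproduces all three channels after rounding.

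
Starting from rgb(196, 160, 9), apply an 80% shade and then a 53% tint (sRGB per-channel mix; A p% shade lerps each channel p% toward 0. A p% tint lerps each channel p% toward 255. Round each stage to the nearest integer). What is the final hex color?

#999688

Lerp each channel 80% toward 0:
  R: 196 − 156.8 = 39.2 → 39
  G: 160 + 0.8×(0−160) = 160 − 128 = 32 → 32
  B: 9 + 0.8×(0−9) = 9 − 7.2 = 1.8 → 2
After the shade: rgb(39, 32, 2) = #272002.
Per channel, c → c + 0.53(255 − c):
  R: 39 + 114.48 = 153.48 → 153
  G: 32 + 0.53×(255−32) = 32 + 118.19 = 150.19 → 150
  B: 2 + 0.53×(255−2) = 2 + 134.09 = 136.09 → 136
rgb(153, 150, 136) = #999688.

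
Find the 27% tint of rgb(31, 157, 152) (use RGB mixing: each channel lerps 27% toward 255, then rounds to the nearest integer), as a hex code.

A 27% tint moves each channel 27% toward 255:
  R: 31 + 0.27×(255−31) = 31 + 60.48 = 91.48 → 91
  G: 157 + 0.27×(255−157) = 157 + 26.46 = 183.46 → 183
  B: 152 + 0.27×(255−152) = 152 + 27.81 = 179.81 → 180
rgb(91, 183, 180) = #5BB7B4.

#5BB7B4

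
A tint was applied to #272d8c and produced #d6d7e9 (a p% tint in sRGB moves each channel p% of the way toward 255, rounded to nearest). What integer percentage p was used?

81%

#272d8c is rgb(39, 45, 140); #d6d7e9 is rgb(214, 215, 233).
On the R channel (widest range): 214 ≈ 39 + (p/100)(255 − 39), so p ≈ 100×(214 − 39)/(255 − 39) = 17500/216 = 81.02.
p = 81 reproduces all three channels after rounding.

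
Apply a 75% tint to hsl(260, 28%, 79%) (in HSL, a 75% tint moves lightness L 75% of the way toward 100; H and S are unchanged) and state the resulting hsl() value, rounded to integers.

hsl(260, 28%, 95%)

L moves 75% from 79 toward 100: 79 + 15.75 = 94.75 → 95.
H and S are unchanged.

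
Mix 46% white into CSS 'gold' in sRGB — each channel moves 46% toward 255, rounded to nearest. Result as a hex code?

#ffe975

CSS gold is rgb(255, 215, 0).
Per channel, c → c + 0.46(255 − c):
  R: 255 + 0.46×(255−255) = 255 + 0 = 255 → 255
  G: 215 + 18.4 = 233.4 → 233
  B: 0 + 117.3 = 117.3 → 117
rgb(255, 233, 117) = #ffe975.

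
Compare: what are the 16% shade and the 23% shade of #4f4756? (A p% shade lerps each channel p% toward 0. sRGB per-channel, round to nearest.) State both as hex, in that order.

#423c48, #3d3742

#4f4756 is rgb(79, 71, 86).
16% shade:
  R: 79 + 0.16×(0−79) = 79 − 12.64 = 66.36 → 66
  G: 71 + 0.16×(0−71) = 71 − 11.36 = 59.64 → 60
  B: 86 + 0.16×(0−86) = 86 − 13.76 = 72.24 → 72
  → #423c48
23% shade:
  R: 79 + 0.23×(0−79) = 79 − 18.17 = 60.83 → 61
  G: 71 − 16.33 = 54.67 → 55
  B: 86 − 19.78 = 66.22 → 66
  → #3d3742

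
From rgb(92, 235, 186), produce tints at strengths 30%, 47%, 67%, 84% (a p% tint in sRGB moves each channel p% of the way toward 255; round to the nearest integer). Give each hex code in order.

30%: (92 + 48.9 = 140.9→141, 235 + 6 = 241→241, 186 + 20.7 = 206.7→207) → #8DF1CF
47%: (92 + 76.61 = 168.61→169, 235 + 9.4 = 244.4→244, 186 + 32.43 = 218.43→218) → #A9F4DA
67%: (92 + 109.21 = 201.21→201, 235 + 13.4 = 248.4→248, 186 + 46.23 = 232.23→232) → #C9F8E8
84%: (92 + 136.92 = 228.92→229, 235 + 16.8 = 251.8→252, 186 + 57.96 = 243.96→244) → #E5FCF4

#8DF1CF, #A9F4DA, #C9F8E8, #E5FCF4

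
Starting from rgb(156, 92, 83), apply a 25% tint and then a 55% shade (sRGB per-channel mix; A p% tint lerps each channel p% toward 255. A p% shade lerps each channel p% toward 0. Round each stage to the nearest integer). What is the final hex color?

A 25% tint moves each channel 25% toward 255:
  R: 156 + 0.25×(255−156) = 156 + 24.75 = 180.75 → 181
  G: 92 + 0.25×(255−92) = 92 + 40.75 = 132.75 → 133
  B: 83 + 0.25×(255−83) = 83 + 43 = 126 → 126
After the tint: rgb(181, 133, 126) = #B5857E.
Per channel, c → c + 0.55(0 − c):
  R: 181 + 0.55×(0−181) = 181 − 99.55 = 81.45 → 81
  G: 133 + 0.55×(0−133) = 133 − 73.15 = 59.85 → 60
  B: 126 + 0.55×(0−126) = 126 − 69.3 = 56.7 → 57
rgb(81, 60, 57) = #513C39.

#513C39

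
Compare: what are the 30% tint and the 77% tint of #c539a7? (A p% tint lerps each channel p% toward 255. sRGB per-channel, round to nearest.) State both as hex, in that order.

#d674c1, #f2d1eb

#c539a7 is rgb(197, 57, 167).
30% tint:
  R: 197 + 0.3×(255−197) = 197 + 17.4 = 214.4 → 214
  G: 57 + 59.4 = 116.4 → 116
  B: 167 + 26.4 = 193.4 → 193
  → #d674c1
77% tint:
  R: 197 + 44.66 = 241.66 → 242
  G: 57 + 0.77×(255−57) = 57 + 152.46 = 209.46 → 209
  B: 167 + 0.77×(255−167) = 167 + 67.76 = 234.76 → 235
  → #f2d1eb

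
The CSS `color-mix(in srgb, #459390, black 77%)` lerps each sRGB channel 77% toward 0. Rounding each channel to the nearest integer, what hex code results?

#459390 is rgb(69, 147, 144).
Per channel, c → c + 0.77(0 − c):
  R: 69 − 53.13 = 15.87 → 16
  G: 147 − 113.19 = 33.81 → 34
  B: 144 + 0.77×(0−144) = 144 − 110.88 = 33.12 → 33
rgb(16, 34, 33) = #102221.

#102221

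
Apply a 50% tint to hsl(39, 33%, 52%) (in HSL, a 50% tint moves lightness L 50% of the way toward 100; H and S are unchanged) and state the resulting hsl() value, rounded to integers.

hsl(39, 33%, 76%)

L moves 50% from 52 toward 100: 52 + 24 = 76 → 76.
H and S are unchanged.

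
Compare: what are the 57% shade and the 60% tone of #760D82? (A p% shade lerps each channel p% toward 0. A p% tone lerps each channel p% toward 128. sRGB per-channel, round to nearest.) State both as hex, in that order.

#330638, #7C5281

#760D82 is rgb(118, 13, 130).
57% shade:
  R: 118 − 67.26 = 50.74 → 51
  G: 13 + 0.57×(0−13) = 13 − 7.41 = 5.59 → 6
  B: 130 + 0.57×(0−130) = 130 − 74.1 = 55.9 → 56
  → #330638
60% tone:
  R: 118 + 0.6×(128−118) = 118 + 6 = 124 → 124
  G: 13 + 0.6×(128−13) = 13 + 69 = 82 → 82
  B: 130 + 0.6×(128−130) = 130 − 1.2 = 128.8 → 129
  → #7C5281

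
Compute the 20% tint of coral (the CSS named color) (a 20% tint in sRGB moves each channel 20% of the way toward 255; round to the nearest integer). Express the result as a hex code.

CSS coral is rgb(255, 127, 80).
Lerp each channel 20% toward 255:
  R: 255 + 0.2×(255−255) = 255 + 0 = 255 → 255
  G: 127 + 0.2×(255−127) = 127 + 25.6 = 152.6 → 153
  B: 80 + 0.2×(255−80) = 80 + 35 = 115 → 115
rgb(255, 153, 115) = #ff9973.

#ff9973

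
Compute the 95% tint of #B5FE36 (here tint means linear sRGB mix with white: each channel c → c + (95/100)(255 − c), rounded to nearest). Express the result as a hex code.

#FBFFF5

#B5FE36 is rgb(181, 254, 54).
A 95% tint moves each channel 95% toward 255:
  R: 181 + 70.3 = 251.3 → 251
  G: 254 + 0.95×(255−254) = 254 + 0.95 = 254.95 → 255
  B: 54 + 0.95×(255−54) = 54 + 190.95 = 244.95 → 245
rgb(251, 255, 245) = #FBFFF5.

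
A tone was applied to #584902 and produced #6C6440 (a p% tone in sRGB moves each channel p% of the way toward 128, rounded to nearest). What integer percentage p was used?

#584902 is rgb(88, 73, 2); #6C6440 is rgb(108, 100, 64).
On the B channel (widest range): 64 ≈ 2 + (p/100)(128 − 2), so p ≈ 100×(64 − 2)/(128 − 2) = 6200/126 = 49.21.
p = 49 reproduces all three channels after rounding.

49%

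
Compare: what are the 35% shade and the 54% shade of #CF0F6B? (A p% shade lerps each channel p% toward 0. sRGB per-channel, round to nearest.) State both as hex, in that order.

#870A46, #5F0731

#CF0F6B is rgb(207, 15, 107).
35% shade:
  R: 207 + 0.35×(0−207) = 207 − 72.45 = 134.55 → 135
  G: 15 + 0.35×(0−15) = 15 − 5.25 = 9.75 → 10
  B: 107 + 0.35×(0−107) = 107 − 37.45 = 69.55 → 70
  → #870A46
54% shade:
  R: 207 + 0.54×(0−207) = 207 − 111.78 = 95.22 → 95
  G: 15 − 8.1 = 6.9 → 7
  B: 107 + 0.54×(0−107) = 107 − 57.78 = 49.22 → 49
  → #5F0731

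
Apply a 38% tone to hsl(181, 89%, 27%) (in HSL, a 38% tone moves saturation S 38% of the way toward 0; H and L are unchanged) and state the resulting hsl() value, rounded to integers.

S moves 38% from 89 toward 0: 89 − 33.82 = 55.18 → 55.
H and L are unchanged.

hsl(181, 55%, 27%)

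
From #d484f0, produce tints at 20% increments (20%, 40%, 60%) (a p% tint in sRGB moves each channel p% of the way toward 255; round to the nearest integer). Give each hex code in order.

#dd9df3, #e5b5f6, #eecef9

#d484f0 is rgb(212, 132, 240).
20%: (212 + 8.6 = 220.6→221, 132 + 24.6 = 156.6→157, 240 + 3 = 243→243) → #dd9df3
40%: (212 + 17.2 = 229.2→229, 132 + 49.2 = 181.2→181, 240 + 6 = 246→246) → #e5b5f6
60%: (212 + 25.8 = 237.8→238, 132 + 73.8 = 205.8→206, 240 + 9 = 249→249) → #eecef9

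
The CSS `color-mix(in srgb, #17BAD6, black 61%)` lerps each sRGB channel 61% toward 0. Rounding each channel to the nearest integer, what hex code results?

#094953

#17BAD6 is rgb(23, 186, 214).
Per channel, c → c + 0.61(0 − c):
  R: 23 + 0.61×(0−23) = 23 − 14.03 = 8.97 → 9
  G: 186 + 0.61×(0−186) = 186 − 113.46 = 72.54 → 73
  B: 214 + 0.61×(0−214) = 214 − 130.54 = 83.46 → 83
rgb(9, 73, 83) = #094953.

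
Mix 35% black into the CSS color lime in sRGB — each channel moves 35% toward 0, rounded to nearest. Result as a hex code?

CSS lime is rgb(0, 255, 0).
A 35% shade moves each channel 35% toward 0:
  R: 0 + 0.35×(0−0) = 0 + 0 = 0 → 0
  G: 255 − 89.25 = 165.75 → 166
  B: 0 + 0.35×(0−0) = 0 + 0 = 0 → 0
rgb(0, 166, 0) = #00a600.

#00a600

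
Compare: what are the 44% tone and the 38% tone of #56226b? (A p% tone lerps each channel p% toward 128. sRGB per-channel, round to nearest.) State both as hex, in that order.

#56226b is rgb(86, 34, 107).
44% tone:
  R: 86 + 0.44×(128−86) = 86 + 18.48 = 104.48 → 104
  G: 34 + 0.44×(128−34) = 34 + 41.36 = 75.36 → 75
  B: 107 + 9.24 = 116.24 → 116
  → #684b74
38% tone:
  R: 86 + 15.96 = 101.96 → 102
  G: 34 + 0.38×(128−34) = 34 + 35.72 = 69.72 → 70
  B: 107 + 0.38×(128−107) = 107 + 7.98 = 114.98 → 115
  → #664673

#684b74, #664673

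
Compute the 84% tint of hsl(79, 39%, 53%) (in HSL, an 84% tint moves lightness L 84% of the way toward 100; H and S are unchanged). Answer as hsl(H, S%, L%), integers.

L moves 84% from 53 toward 100: 53 + 39.48 = 92.48 → 92.
H and S are unchanged.

hsl(79, 39%, 92%)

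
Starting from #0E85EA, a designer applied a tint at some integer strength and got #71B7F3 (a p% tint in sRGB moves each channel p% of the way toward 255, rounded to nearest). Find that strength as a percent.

41%

#0E85EA is rgb(14, 133, 234); #71B7F3 is rgb(113, 183, 243).
On the R channel (widest range): 113 ≈ 14 + (p/100)(255 − 14), so p ≈ 100×(113 − 14)/(255 − 14) = 9900/241 = 41.08.
p = 41 reproduces all three channels after rounding.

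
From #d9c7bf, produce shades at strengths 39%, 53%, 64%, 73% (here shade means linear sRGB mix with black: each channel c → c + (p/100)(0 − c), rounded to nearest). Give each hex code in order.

#847975, #665e5a, #4e4845, #3b3634

#d9c7bf is rgb(217, 199, 191).
39%: (217 − 84.63 = 132.37→132, 199 − 77.61 = 121.39→121, 191 − 74.49 = 116.51→117) → #847975
53%: (217 − 115.01 = 101.99→102, 199 − 105.47 = 93.53→94, 191 − 101.23 = 89.77→90) → #665e5a
64%: (217 − 138.88 = 78.12→78, 199 − 127.36 = 71.64→72, 191 − 122.24 = 68.76→69) → #4e4845
73%: (217 − 158.41 = 58.59→59, 199 − 145.27 = 53.73→54, 191 − 139.43 = 51.57→52) → #3b3634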